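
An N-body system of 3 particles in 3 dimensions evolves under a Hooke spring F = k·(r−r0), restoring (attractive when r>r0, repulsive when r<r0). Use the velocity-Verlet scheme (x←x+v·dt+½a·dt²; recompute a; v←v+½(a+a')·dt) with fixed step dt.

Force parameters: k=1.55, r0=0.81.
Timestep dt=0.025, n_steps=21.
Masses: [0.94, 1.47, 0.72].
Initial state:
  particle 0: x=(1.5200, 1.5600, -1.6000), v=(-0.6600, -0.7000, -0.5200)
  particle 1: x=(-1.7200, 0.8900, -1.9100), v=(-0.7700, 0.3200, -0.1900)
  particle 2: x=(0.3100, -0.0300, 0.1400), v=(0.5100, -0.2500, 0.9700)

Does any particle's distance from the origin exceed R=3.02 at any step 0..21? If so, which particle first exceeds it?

no

step 0: x0=(1.5200, 1.5600, -1.6000) x1=(-1.7200, 0.8900, -1.9100) x2=(0.3100, -0.0300, 0.1400)
step 1: x0=(1.5018, 1.5417, -1.6125) x1=(-1.7380, 0.8979, -1.9142) x2=(0.3223, -0.0351, 0.1624)
step 2: x0=(1.4802, 1.5217, -1.6240) x1=(-1.7533, 0.9058, -1.9172) x2=(0.3337, -0.0377, 0.1811)
step 3: x0=(1.4553, 1.5002, -1.6344) x1=(-1.7660, 0.9134, -1.9191) x2=(0.3441, -0.0380, 0.1961)
step 4: x0=(1.4271, 1.4770, -1.6437) x1=(-1.7761, 0.9209, -1.9197) x2=(0.3534, -0.0359, 0.2072)
step 5: x0=(1.3957, 1.4524, -1.6519) x1=(-1.7835, 0.9282, -1.9192) x2=(0.3615, -0.0314, 0.2145)
step 6: x0=(1.3611, 1.4264, -1.6590) x1=(-1.7884, 0.9353, -1.9175) x2=(0.3685, -0.0245, 0.2179)
step 7: x0=(1.3233, 1.3989, -1.6649) x1=(-1.7906, 0.9421, -1.9147) x2=(0.3742, -0.0154, 0.2174)
step 8: x0=(1.2825, 1.3701, -1.6698) x1=(-1.7902, 0.9487, -1.9107) x2=(0.3787, -0.0040, 0.2131)
step 9: x0=(1.2387, 1.3400, -1.6735) x1=(-1.7873, 0.9551, -1.9055) x2=(0.3817, 0.0095, 0.2049)
step 10: x0=(1.1921, 1.3087, -1.6761) x1=(-1.7818, 0.9611, -1.8991) x2=(0.3834, 0.0253, 0.1929)
step 11: x0=(1.1426, 1.2762, -1.6776) x1=(-1.7739, 0.9669, -1.8917) x2=(0.3836, 0.0431, 0.1772)
step 12: x0=(1.0905, 1.2427, -1.6779) x1=(-1.7635, 0.9724, -1.8831) x2=(0.3824, 0.0629, 0.1578)
step 13: x0=(1.0358, 1.2082, -1.6773) x1=(-1.7507, 0.9775, -1.8734) x2=(0.3796, 0.0846, 0.1347)
step 14: x0=(0.9786, 1.1728, -1.6755) x1=(-1.7355, 0.9824, -1.8627) x2=(0.3753, 0.1082, 0.1081)
step 15: x0=(0.9190, 1.1366, -1.6728) x1=(-1.7181, 0.9869, -1.8509) x2=(0.3694, 0.1336, 0.0780)
step 16: x0=(0.8572, 1.0996, -1.6690) x1=(-1.6985, 0.9910, -1.8381) x2=(0.3619, 0.1606, 0.0447)
step 17: x0=(0.7933, 1.0620, -1.6644) x1=(-1.6768, 0.9948, -1.8244) x2=(0.3529, 0.1892, 0.0081)
step 18: x0=(0.7274, 1.0238, -1.6588) x1=(-1.6530, 0.9983, -1.8097) x2=(0.3422, 0.2192, -0.0316)
step 19: x0=(0.6597, 0.9851, -1.6524) x1=(-1.6272, 1.0014, -1.7941) x2=(0.3299, 0.2506, -0.0742)
step 20: x0=(0.5903, 0.9460, -1.6452) x1=(-1.5996, 1.0041, -1.7777) x2=(0.3160, 0.2832, -0.1195)
step 21: x0=(0.5193, 0.9066, -1.6373) x1=(-1.5701, 1.0065, -1.7604) x2=(0.3005, 0.3170, -0.1675)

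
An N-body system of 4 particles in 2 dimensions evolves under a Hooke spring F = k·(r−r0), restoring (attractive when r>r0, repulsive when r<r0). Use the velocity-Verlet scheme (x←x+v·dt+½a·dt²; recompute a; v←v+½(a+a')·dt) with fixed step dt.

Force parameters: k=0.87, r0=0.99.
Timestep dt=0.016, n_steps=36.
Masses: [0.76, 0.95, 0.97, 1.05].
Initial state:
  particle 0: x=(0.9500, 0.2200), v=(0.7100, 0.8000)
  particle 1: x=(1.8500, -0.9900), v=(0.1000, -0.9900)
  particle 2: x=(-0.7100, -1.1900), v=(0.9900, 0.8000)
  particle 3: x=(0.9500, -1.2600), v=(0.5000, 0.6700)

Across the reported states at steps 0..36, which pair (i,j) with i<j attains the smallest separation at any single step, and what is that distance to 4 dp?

step 0: x0=(0.9500, 0.2200) x1=(1.8500, -0.9900) x2=(-0.7100, -1.1900) x3=(0.9500, -1.2600)
step 1: x0=(0.9613, 0.2326) x1=(1.8514, -1.0058) x2=(-0.6938, -1.1771) x3=(0.9579, -1.2492)
step 2: x0=(0.9724, 0.2446) x1=(1.8523, -1.0215) x2=(-0.6769, -1.1640) x3=(0.9657, -1.2383)
step 3: x0=(0.9833, 0.2562) x1=(1.8529, -1.0372) x2=(-0.6593, -1.1507) x3=(0.9733, -1.2274)
step 4: x0=(0.9941, 0.2672) x1=(1.8530, -1.0527) x2=(-0.6409, -1.1373) x3=(0.9808, -1.2163)
step 5: x0=(1.0047, 0.2778) x1=(1.8528, -1.0681) x2=(-0.6219, -1.1236) x3=(0.9881, -1.2051)
step 6: x0=(1.0151, 0.2878) x1=(1.8521, -1.0834) x2=(-0.6022, -1.1098) x3=(0.9952, -1.1938)
step 7: x0=(1.0253, 0.2973) x1=(1.8510, -1.0986) x2=(-0.5818, -1.0958) x3=(1.0022, -1.1823)
step 8: x0=(1.0355, 0.3063) x1=(1.8496, -1.1137) x2=(-0.5608, -1.0817) x3=(1.0091, -1.1708)
step 9: x0=(1.0454, 0.3147) x1=(1.8478, -1.1286) x2=(-0.5391, -1.0674) x3=(1.0158, -1.1592)
step 10: x0=(1.0552, 0.3227) x1=(1.8456, -1.1434) x2=(-0.5167, -1.0529) x3=(1.0223, -1.1474)
step 11: x0=(1.0648, 0.3301) x1=(1.8431, -1.1580) x2=(-0.4937, -1.0383) x3=(1.0287, -1.1356)
step 12: x0=(1.0743, 0.3370) x1=(1.8402, -1.1724) x2=(-0.4701, -1.0235) x3=(1.0349, -1.1236)
step 13: x0=(1.0837, 0.3433) x1=(1.8369, -1.1867) x2=(-0.4459, -1.0087) x3=(1.0410, -1.1116)
step 14: x0=(1.0929, 0.3491) x1=(1.8334, -1.2009) x2=(-0.4211, -0.9936) x3=(1.0470, -1.0994)
step 15: x0=(1.1020, 0.3544) x1=(1.8295, -1.2148) x2=(-0.3958, -0.9785) x3=(1.0528, -1.0871)
step 16: x0=(1.1109, 0.3592) x1=(1.8253, -1.2286) x2=(-0.3698, -0.9633) x3=(1.0585, -1.0747)
step 17: x0=(1.1197, 0.3634) x1=(1.8208, -1.2422) x2=(-0.3433, -0.9479) x3=(1.0640, -1.0622)
step 18: x0=(1.1284, 0.3672) x1=(1.8160, -1.2556) x2=(-0.3163, -0.9324) x3=(1.0694, -1.0496)
step 19: x0=(1.1369, 0.3704) x1=(1.8109, -1.2688) x2=(-0.2887, -0.9169) x3=(1.0747, -1.0368)
step 20: x0=(1.1453, 0.3731) x1=(1.8055, -1.2818) x2=(-0.2607, -0.9012) x3=(1.0799, -1.0240)
step 21: x0=(1.1536, 0.3752) x1=(1.7998, -1.2946) x2=(-0.2322, -0.8855) x3=(1.0849, -1.0110)
step 22: x0=(1.1618, 0.3769) x1=(1.7939, -1.3072) x2=(-0.2032, -0.8697) x3=(1.0899, -0.9980)
step 23: x0=(1.1699, 0.3780) x1=(1.7877, -1.3196) x2=(-0.1737, -0.8538) x3=(1.0947, -0.9848)
step 24: x0=(1.1779, 0.3787) x1=(1.7812, -1.3317) x2=(-0.1438, -0.8378) x3=(1.0995, -0.9716)
step 25: x0=(1.1858, 0.3789) x1=(1.7745, -1.3437) x2=(-0.1135, -0.8218) x3=(1.1041, -0.9582)
step 26: x0=(1.1936, 0.3785) x1=(1.7676, -1.3554) x2=(-0.0828, -0.8057) x3=(1.1087, -0.9447)
step 27: x0=(1.2013, 0.3777) x1=(1.7604, -1.3670) x2=(-0.0517, -0.7896) x3=(1.1132, -0.9311)
step 28: x0=(1.2089, 0.3764) x1=(1.7531, -1.3782) x2=(-0.0202, -0.7734) x3=(1.1176, -0.9175)
step 29: x0=(1.2164, 0.3747) x1=(1.7455, -1.3893) x2=(0.0116, -0.7572) x3=(1.1219, -0.9037)
step 30: x0=(1.2239, 0.3725) x1=(1.7377, -1.4001) x2=(0.0437, -0.7409) x3=(1.1262, -0.8898)
step 31: x0=(1.2313, 0.3698) x1=(1.7296, -1.4107) x2=(0.0761, -0.7246) x3=(1.1305, -0.8759)
step 32: x0=(1.2386, 0.3667) x1=(1.7214, -1.4211) x2=(0.1088, -0.7083) x3=(1.1347, -0.8618)
step 33: x0=(1.2459, 0.3632) x1=(1.7130, -1.4312) x2=(0.1418, -0.6920) x3=(1.1389, -0.8477)
step 34: x0=(1.2531, 0.3593) x1=(1.7045, -1.4411) x2=(0.1751, -0.6757) x3=(1.1430, -0.8335)
step 35: x0=(1.2602, 0.3549) x1=(1.6957, -1.4507) x2=(0.2085, -0.6594) x3=(1.1471, -0.8193)
step 36: x0=(1.2673, 0.3502) x1=(1.6868, -1.4601) x2=(0.2422, -0.6430) x3=(1.1513, -0.8050)

pair (1,3), distance 0.7689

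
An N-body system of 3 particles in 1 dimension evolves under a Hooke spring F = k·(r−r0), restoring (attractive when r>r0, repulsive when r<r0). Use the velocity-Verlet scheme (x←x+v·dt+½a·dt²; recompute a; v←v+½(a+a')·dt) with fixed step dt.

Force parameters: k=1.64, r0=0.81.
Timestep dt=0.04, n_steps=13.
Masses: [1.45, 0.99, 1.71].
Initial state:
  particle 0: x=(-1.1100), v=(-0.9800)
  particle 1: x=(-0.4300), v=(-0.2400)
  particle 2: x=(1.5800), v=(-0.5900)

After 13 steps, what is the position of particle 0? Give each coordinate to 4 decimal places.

(-1.3395)

step 0: x0=(-1.1100) x1=(-0.4300) x2=(1.5800)
step 1: x0=(-1.1476) x1=(-0.4378) x2=(1.5540)
step 2: x0=(-1.1820) x1=(-0.4423) x2=(1.5234)
step 3: x0=(-1.2131) x1=(-0.4435) x2=(1.4880)
step 4: x0=(-1.2408) x1=(-0.4416) x2=(1.4480)
step 5: x0=(-1.2651) x1=(-0.4368) x2=(1.4035)
step 6: x0=(-1.2861) x1=(-0.4293) x2=(1.3545)
step 7: x0=(-1.3036) x1=(-0.4194) x2=(1.3013)
step 8: x0=(-1.3178) x1=(-0.4073) x2=(1.2439)
step 9: x0=(-1.3286) x1=(-0.3932) x2=(1.1825)
step 10: x0=(-1.3361) x1=(-0.3774) x2=(1.1173)
step 11: x0=(-1.3404) x1=(-0.3602) x2=(1.0485)
step 12: x0=(-1.3415) x1=(-0.3418) x2=(0.9765)
step 13: x0=(-1.3395) x1=(-0.3226) x2=(0.9013)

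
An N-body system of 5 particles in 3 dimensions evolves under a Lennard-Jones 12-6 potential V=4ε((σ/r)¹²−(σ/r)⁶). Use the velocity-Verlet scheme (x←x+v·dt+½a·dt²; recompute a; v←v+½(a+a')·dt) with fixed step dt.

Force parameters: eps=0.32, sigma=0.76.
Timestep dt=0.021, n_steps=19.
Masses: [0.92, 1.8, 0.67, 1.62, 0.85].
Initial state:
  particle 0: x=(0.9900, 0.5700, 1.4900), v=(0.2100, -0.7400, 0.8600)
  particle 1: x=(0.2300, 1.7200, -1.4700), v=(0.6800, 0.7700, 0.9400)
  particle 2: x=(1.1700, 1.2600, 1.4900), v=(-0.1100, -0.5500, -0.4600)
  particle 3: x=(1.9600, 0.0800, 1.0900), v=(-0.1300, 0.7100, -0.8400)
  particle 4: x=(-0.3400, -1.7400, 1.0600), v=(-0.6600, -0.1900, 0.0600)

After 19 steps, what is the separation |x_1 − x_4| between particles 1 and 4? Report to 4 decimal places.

step 0: x0=(0.9900, 0.5700, 1.4900) x1=(0.2300, 1.7200, -1.4700) x2=(1.1700, 1.2600, 1.4900) x3=(1.9600, 0.0800, 1.0900) x4=(-0.3400, -1.7400, 1.0600)
step 1: x0=(0.9927, 0.5473, 1.5080) x1=(0.2443, 1.7362, -1.4503) x2=(1.1702, 1.2581, 1.4803) x3=(1.9572, 0.0949, 1.0724) x4=(-0.3539, -1.7440, 1.0613)
step 2: x0=(0.9933, 0.5157, 1.5263) x1=(0.2586, 1.7523, -1.4305) x2=(1.1736, 1.2685, 1.4702) x3=(1.9543, 0.1100, 1.0548) x4=(-0.3677, -1.7480, 1.0625)
step 3: x0=(0.9933, 0.4808, 1.5447) x1=(0.2728, 1.7685, -1.4108) x2=(1.1780, 1.2831, 1.4597) x3=(1.9513, 0.1250, 1.0373) x4=(-0.3816, -1.7520, 1.0638)
step 4: x0=(0.9934, 0.4453, 1.5631) x1=(0.2871, 1.7847, -1.3910) x2=(1.1826, 1.2983, 1.4491) x3=(1.9481, 0.1402, 1.0199) x4=(-0.3954, -1.7560, 1.0650)
step 5: x0=(0.9938, 0.4101, 1.5813) x1=(0.3014, 1.8008, -1.3713) x2=(1.1871, 1.3130, 1.4385) x3=(1.9448, 0.1554, 1.0025) x4=(-0.4093, -1.7599, 1.0663)
step 6: x0=(0.9945, 0.3753, 1.5994) x1=(0.3157, 1.8170, -1.3516) x2=(1.1916, 1.3271, 1.4280) x3=(1.9414, 0.1707, 0.9852) x4=(-0.4231, -1.7639, 1.0676)
step 7: x0=(0.9955, 0.3409, 1.6172) x1=(0.3300, 1.8332, -1.3318) x2=(1.1959, 1.3405, 1.4176) x3=(1.9379, 0.1860, 0.9680) x4=(-0.4370, -1.7679, 1.0688)
step 8: x0=(0.9967, 0.3068, 1.6348) x1=(0.3442, 1.8494, -1.3121) x2=(1.2002, 1.3534, 1.4073) x3=(1.9342, 0.2013, 0.9509) x4=(-0.4509, -1.7719, 1.0701)
step 9: x0=(0.9981, 0.2730, 1.6523) x1=(0.3585, 1.8655, -1.2923) x2=(1.2044, 1.3658, 1.3970) x3=(1.9305, 0.2167, 0.9339) x4=(-0.4647, -1.7759, 1.0713)
step 10: x0=(0.9997, 0.2394, 1.6696) x1=(0.3728, 1.8817, -1.2726) x2=(1.2087, 1.3778, 1.3868) x3=(1.9266, 0.2321, 0.9169) x4=(-0.4786, -1.7798, 1.0726)
step 11: x0=(1.0015, 0.2060, 1.6867) x1=(0.3871, 1.8979, -1.2528) x2=(1.2129, 1.3895, 1.3766) x3=(1.9227, 0.2475, 0.9000) x4=(-0.4924, -1.7838, 1.0739)
step 12: x0=(1.0035, 0.1727, 1.7037) x1=(0.4014, 1.9140, -1.2331) x2=(1.2171, 1.4010, 1.3665) x3=(1.9187, 0.2630, 0.8831) x4=(-0.5063, -1.7878, 1.0751)
step 13: x0=(1.0055, 0.1395, 1.7206) x1=(0.4156, 1.9302, -1.2134) x2=(1.2214, 1.4123, 1.3563) x3=(1.9145, 0.2785, 0.8664) x4=(-0.5201, -1.7918, 1.0764)
step 14: x0=(1.0077, 0.1064, 1.7373) x1=(0.4299, 1.9464, -1.1936) x2=(1.2256, 1.4234, 1.3462) x3=(1.9104, 0.2940, 0.8497) x4=(-0.5340, -1.7958, 1.0777)
step 15: x0=(1.0100, 0.0734, 1.7540) x1=(0.4442, 1.9625, -1.1739) x2=(1.2299, 1.4344, 1.3361) x3=(1.9061, 0.3095, 0.8330) x4=(-0.5478, -1.7997, 1.0789)
step 16: x0=(1.0123, 0.0405, 1.7705) x1=(0.4585, 1.9787, -1.1541) x2=(1.2342, 1.4452, 1.3259) x3=(1.9018, 0.3250, 0.8164) x4=(-0.5617, -1.8037, 1.0802)
step 17: x0=(1.0147, 0.0076, 1.7870) x1=(0.4728, 1.9949, -1.1344) x2=(1.2386, 1.4559, 1.3157) x3=(1.8974, 0.3405, 0.7999) x4=(-0.5755, -1.8077, 1.0814)
step 18: x0=(1.0172, -0.0253, 1.8035) x1=(0.4871, 2.0110, -1.1146) x2=(1.2430, 1.4665, 1.3055) x3=(1.8930, 0.3561, 0.7834) x4=(-0.5894, -1.8116, 1.0827)
step 19: x0=(1.0197, -0.0580, 1.8198) x1=(0.5013, 2.0272, -1.0949) x2=(1.2474, 1.4770, 1.2953) x3=(1.8886, 0.3717, 0.7669) x4=(-0.6032, -1.8156, 1.0840)

4.5535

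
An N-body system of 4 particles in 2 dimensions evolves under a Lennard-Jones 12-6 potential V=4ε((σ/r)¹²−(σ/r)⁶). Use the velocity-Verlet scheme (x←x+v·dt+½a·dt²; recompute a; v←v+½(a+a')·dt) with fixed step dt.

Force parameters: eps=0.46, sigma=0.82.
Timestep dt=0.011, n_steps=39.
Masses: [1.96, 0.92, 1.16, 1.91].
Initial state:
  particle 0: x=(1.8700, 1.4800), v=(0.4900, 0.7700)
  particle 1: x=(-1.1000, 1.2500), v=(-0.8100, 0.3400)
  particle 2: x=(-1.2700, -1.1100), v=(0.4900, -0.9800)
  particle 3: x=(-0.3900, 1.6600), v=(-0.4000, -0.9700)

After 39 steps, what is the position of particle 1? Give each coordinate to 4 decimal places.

(-1.7411, 1.2341)

step 0: x0=(1.8700, 1.4800) x1=(-1.1000, 1.2500) x2=(-1.2700, -1.1100) x3=(-0.3900, 1.6600)
step 1: x0=(1.8754, 1.4885) x1=(-1.1097, 1.2533) x2=(-1.2646, -1.1208) x3=(-0.3940, 1.6495)
step 2: x0=(1.8808, 1.4969) x1=(-1.1210, 1.2557) x2=(-1.2592, -1.1316) x3=(-0.3973, 1.6395)
step 3: x0=(1.8862, 1.5054) x1=(-1.1339, 1.2572) x2=(-1.2538, -1.1423) x3=(-0.3998, 1.6299)
step 4: x0=(1.8916, 1.5139) x1=(-1.1482, 1.2580) x2=(-1.2484, -1.1531) x3=(-0.4015, 1.6206)
step 5: x0=(1.8969, 1.5224) x1=(-1.1638, 1.2582) x2=(-1.2430, -1.1639) x3=(-0.4027, 1.6117)
step 6: x0=(1.9023, 1.5308) x1=(-1.1805, 1.2580) x2=(-1.2377, -1.1747) x3=(-0.4034, 1.6029)
step 7: x0=(1.9077, 1.5393) x1=(-1.1979, 1.2574) x2=(-1.2323, -1.1854) x3=(-0.4037, 1.5944)
step 8: x0=(1.9131, 1.5478) x1=(-1.2158, 1.2565) x2=(-1.2269, -1.1962) x3=(-0.4037, 1.5859)
step 9: x0=(1.9185, 1.5562) x1=(-1.2341, 1.2555) x2=(-1.2215, -1.2070) x3=(-0.4036, 1.5775)
step 10: x0=(1.9239, 1.5647) x1=(-1.2526, 1.2545) x2=(-1.2161, -1.2178) x3=(-0.4034, 1.5691)
step 11: x0=(1.9292, 1.5732) x1=(-1.2711, 1.2533) x2=(-1.2107, -1.2285) x3=(-0.4031, 1.5608)
step 12: x0=(1.9346, 1.5816) x1=(-1.2897, 1.2522) x2=(-1.2053, -1.2393) x3=(-0.4029, 1.5525)
step 13: x0=(1.9400, 1.5901) x1=(-1.3082, 1.2512) x2=(-1.1999, -1.2501) x3=(-0.4027, 1.5441)
step 14: x0=(1.9454, 1.5986) x1=(-1.3266, 1.2501) x2=(-1.1945, -1.2608) x3=(-0.4025, 1.5357)
step 15: x0=(1.9508, 1.6071) x1=(-1.3449, 1.2491) x2=(-1.1891, -1.2716) x3=(-0.4024, 1.5273)
step 16: x0=(1.9562, 1.6155) x1=(-1.3630, 1.2482) x2=(-1.1837, -1.2824) x3=(-0.4023, 1.5189)
step 17: x0=(1.9615, 1.6240) x1=(-1.3809, 1.2472) x2=(-1.1784, -1.2931) x3=(-0.4024, 1.5105)
step 18: x0=(1.9669, 1.6325) x1=(-1.3987, 1.2464) x2=(-1.1730, -1.3039) x3=(-0.4025, 1.5020)
step 19: x0=(1.9723, 1.6409) x1=(-1.4163, 1.2456) x2=(-1.1676, -1.3147) x3=(-0.4027, 1.4935)
step 20: x0=(1.9777, 1.6494) x1=(-1.4337, 1.2448) x2=(-1.1622, -1.3254) x3=(-0.4030, 1.4850)
step 21: x0=(1.9830, 1.6579) x1=(-1.4509, 1.2440) x2=(-1.1568, -1.3362) x3=(-0.4033, 1.4765)
step 22: x0=(1.9884, 1.6663) x1=(-1.4681, 1.2433) x2=(-1.1514, -1.3469) x3=(-0.4038, 1.4680)
step 23: x0=(1.9938, 1.6748) x1=(-1.4850, 1.2426) x2=(-1.1460, -1.3577) x3=(-0.4043, 1.4594)
step 24: x0=(1.9992, 1.6833) x1=(-1.5018, 1.2420) x2=(-1.1406, -1.3685) x3=(-0.4049, 1.4509)
step 25: x0=(2.0045, 1.6917) x1=(-1.5185, 1.2414) x2=(-1.1352, -1.3792) x3=(-0.4055, 1.4423)
step 26: x0=(2.0099, 1.7002) x1=(-1.5350, 1.2407) x2=(-1.1298, -1.3900) x3=(-0.4062, 1.4337)
step 27: x0=(2.0153, 1.7087) x1=(-1.5514, 1.2402) x2=(-1.1244, -1.4008) x3=(-0.4070, 1.4251)
step 28: x0=(2.0207, 1.7172) x1=(-1.5677, 1.2396) x2=(-1.1191, -1.4115) x3=(-0.4078, 1.4165)
step 29: x0=(2.0260, 1.7256) x1=(-1.5839, 1.2391) x2=(-1.1137, -1.4223) x3=(-0.4087, 1.4079)
step 30: x0=(2.0314, 1.7341) x1=(-1.6000, 1.2385) x2=(-1.1083, -1.4330) x3=(-0.4096, 1.3992)
step 31: x0=(2.0368, 1.7426) x1=(-1.6160, 1.2380) x2=(-1.1029, -1.4438) x3=(-0.4106, 1.3906)
step 32: x0=(2.0422, 1.7510) x1=(-1.6319, 1.2375) x2=(-1.0975, -1.4545) x3=(-0.4116, 1.3820)
step 33: x0=(2.0475, 1.7595) x1=(-1.6477, 1.2370) x2=(-1.0921, -1.4653) x3=(-0.4127, 1.3733)
step 34: x0=(2.0529, 1.7680) x1=(-1.6635, 1.2365) x2=(-1.0867, -1.4761) x3=(-0.4138, 1.3647)
step 35: x0=(2.0583, 1.7764) x1=(-1.6791, 1.2360) x2=(-1.0813, -1.4868) x3=(-0.4149, 1.3560)
step 36: x0=(2.0636, 1.7849) x1=(-1.6947, 1.2355) x2=(-1.0759, -1.4976) x3=(-0.4161, 1.3474)
step 37: x0=(2.0690, 1.7934) x1=(-1.7102, 1.2351) x2=(-1.0705, -1.5083) x3=(-0.4173, 1.3387)
step 38: x0=(2.0744, 1.8018) x1=(-1.7257, 1.2346) x2=(-1.0651, -1.5191) x3=(-0.4185, 1.3301)
step 39: x0=(2.0798, 1.8103) x1=(-1.7411, 1.2341) x2=(-1.0597, -1.5298) x3=(-0.4197, 1.3214)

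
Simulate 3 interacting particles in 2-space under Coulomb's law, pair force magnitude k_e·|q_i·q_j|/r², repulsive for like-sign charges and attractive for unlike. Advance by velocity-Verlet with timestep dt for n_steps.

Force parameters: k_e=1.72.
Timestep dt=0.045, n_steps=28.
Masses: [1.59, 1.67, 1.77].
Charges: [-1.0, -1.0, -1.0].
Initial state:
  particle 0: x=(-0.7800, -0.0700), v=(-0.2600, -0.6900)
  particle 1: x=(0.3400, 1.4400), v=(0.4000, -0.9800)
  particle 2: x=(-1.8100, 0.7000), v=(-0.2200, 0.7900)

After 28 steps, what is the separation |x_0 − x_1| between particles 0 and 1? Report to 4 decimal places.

2.7225

step 0: x0=(-0.7800, -0.0700) x1=(0.3400, 1.4400) x2=(-1.8100, 0.7000)
step 1: x0=(-0.7914, -0.1017) x1=(0.3584, 1.3962) x2=(-1.8206, 0.7358)
step 2: x0=(-0.8021, -0.1347) x1=(0.3775, 1.3530) x2=(-1.8323, 0.7723)
step 3: x0=(-0.8124, -0.1689) x1=(0.3973, 1.3103) x2=(-1.8453, 0.8093)
step 4: x0=(-0.8222, -0.2043) x1=(0.4179, 1.2682) x2=(-1.8593, 0.8469)
step 5: x0=(-0.8318, -0.2409) x1=(0.4393, 1.2266) x2=(-1.8743, 0.8851)
step 6: x0=(-0.8411, -0.2786) x1=(0.4614, 1.1854) x2=(-1.8902, 0.9239)
step 7: x0=(-0.8502, -0.3174) x1=(0.4842, 1.1447) x2=(-1.9070, 0.9632)
step 8: x0=(-0.8591, -0.3572) x1=(0.5077, 1.1044) x2=(-1.9246, 1.0030)
step 9: x0=(-0.8680, -0.3980) x1=(0.5320, 1.0645) x2=(-1.9429, 1.0434)
step 10: x0=(-0.8769, -0.4397) x1=(0.5569, 1.0250) x2=(-1.9619, 1.0842)
step 11: x0=(-0.8857, -0.4823) x1=(0.5825, 0.9858) x2=(-1.9815, 1.1254)
step 12: x0=(-0.8946, -0.5257) x1=(0.6088, 0.9469) x2=(-2.0017, 1.1672)
step 13: x0=(-0.9036, -0.5700) x1=(0.6357, 0.9084) x2=(-2.0225, 1.2093)
step 14: x0=(-0.9126, -0.6149) x1=(0.6632, 0.8701) x2=(-2.0438, 1.2519)
step 15: x0=(-0.9218, -0.6606) x1=(0.6913, 0.8321) x2=(-2.0656, 1.2948)
step 16: x0=(-0.9310, -0.7070) x1=(0.7201, 0.7944) x2=(-2.0878, 1.3382)
step 17: x0=(-0.9404, -0.7540) x1=(0.7493, 0.7569) x2=(-2.1104, 1.3818)
step 18: x0=(-0.9499, -0.8017) x1=(0.7791, 0.7196) x2=(-2.1334, 1.4259)
step 19: x0=(-0.9596, -0.8499) x1=(0.8095, 0.6825) x2=(-2.1567, 1.4702)
step 20: x0=(-0.9694, -0.8986) x1=(0.8403, 0.6456) x2=(-2.1804, 1.5149)
step 21: x0=(-0.9794, -0.9479) x1=(0.8716, 0.6089) x2=(-2.2044, 1.5598)
step 22: x0=(-0.9896, -0.9976) x1=(0.9034, 0.5723) x2=(-2.2287, 1.6051)
step 23: x0=(-0.9999, -1.0479) x1=(0.9356, 0.5359) x2=(-2.2533, 1.6506)
step 24: x0=(-1.0104, -1.0985) x1=(0.9683, 0.4997) x2=(-2.2781, 1.6963)
step 25: x0=(-1.0210, -1.1496) x1=(1.0014, 0.4636) x2=(-2.3032, 1.7423)
step 26: x0=(-1.0318, -1.2012) x1=(1.0348, 0.4276) x2=(-2.3285, 1.7886)
step 27: x0=(-1.0428, -1.2530) x1=(1.0687, 0.3918) x2=(-2.3540, 1.8351)
step 28: x0=(-1.0540, -1.3053) x1=(1.1029, 0.3561) x2=(-2.3797, 1.8817)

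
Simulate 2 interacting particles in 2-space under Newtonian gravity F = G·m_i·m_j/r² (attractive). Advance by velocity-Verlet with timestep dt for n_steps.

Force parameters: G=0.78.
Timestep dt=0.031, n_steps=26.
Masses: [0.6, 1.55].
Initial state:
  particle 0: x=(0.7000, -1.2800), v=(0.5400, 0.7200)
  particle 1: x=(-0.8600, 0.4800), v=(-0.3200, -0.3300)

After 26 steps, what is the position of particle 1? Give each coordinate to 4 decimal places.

step 0: x0=(0.7000, -1.2800) x1=(-0.8600, 0.4800)
step 1: x0=(0.7167, -1.2576) x1=(-0.8699, 0.4697)
step 2: x0=(0.7332, -1.2350) x1=(-0.8797, 0.4594)
step 3: x0=(0.7496, -1.2123) x1=(-0.8895, 0.4490)
step 4: x0=(0.7658, -1.1895) x1=(-0.8992, 0.4386)
step 5: x0=(0.7819, -1.1665) x1=(-0.9089, 0.4281)
step 6: x0=(0.7978, -1.1433) x1=(-0.9185, 0.4175)
step 7: x0=(0.8136, -1.1200) x1=(-0.9280, 0.4069)
step 8: x0=(0.8292, -1.0966) x1=(-0.9375, 0.3963)
step 9: x0=(0.8446, -1.0730) x1=(-0.9469, 0.3856)
step 10: x0=(0.8599, -1.0493) x1=(-0.9563, 0.3748)
step 11: x0=(0.8750, -1.0254) x1=(-0.9656, 0.3640)
step 12: x0=(0.8899, -1.0014) x1=(-0.9748, 0.3531)
step 13: x0=(0.9046, -0.9773) x1=(-0.9839, 0.3422)
step 14: x0=(0.9192, -0.9531) x1=(-0.9930, 0.3312)
step 15: x0=(0.9336, -0.9287) x1=(-1.0020, 0.3202)
step 16: x0=(0.9478, -0.9042) x1=(-1.0109, 0.3091)
step 17: x0=(0.9618, -0.8796) x1=(-1.0198, 0.2980)
step 18: x0=(0.9756, -0.8549) x1=(-1.0286, 0.2868)
step 19: x0=(0.9892, -0.8301) x1=(-1.0373, 0.2756)
step 20: x0=(1.0027, -0.8052) x1=(-1.0460, 0.2644)
step 21: x0=(1.0159, -0.7801) x1=(-1.0545, 0.2531)
step 22: x0=(1.0290, -0.7550) x1=(-1.0630, 0.2418)
step 23: x0=(1.0418, -0.7298) x1=(-1.0714, 0.2304)
step 24: x0=(1.0545, -0.7045) x1=(-1.0798, 0.2191)
step 25: x0=(1.0670, -0.6791) x1=(-1.0880, 0.2076)
step 26: x0=(1.0792, -0.6536) x1=(-1.0962, 0.1962)

(-1.0962, 0.1962)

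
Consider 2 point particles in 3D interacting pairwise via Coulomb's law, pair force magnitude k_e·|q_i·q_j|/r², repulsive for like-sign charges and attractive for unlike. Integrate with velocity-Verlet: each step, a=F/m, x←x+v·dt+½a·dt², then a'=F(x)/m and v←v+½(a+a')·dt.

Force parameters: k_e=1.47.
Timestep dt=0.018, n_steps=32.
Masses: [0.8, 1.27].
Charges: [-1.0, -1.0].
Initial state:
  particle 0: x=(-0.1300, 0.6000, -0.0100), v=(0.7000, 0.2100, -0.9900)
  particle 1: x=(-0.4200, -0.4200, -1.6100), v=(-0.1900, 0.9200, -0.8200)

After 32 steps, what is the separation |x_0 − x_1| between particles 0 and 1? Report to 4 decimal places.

1.9448

step 0: x0=(-0.1300, 0.6000, -0.0100) x1=(-0.4200, -0.4200, -1.6100)
step 1: x0=(-0.1174, 0.6038, -0.0278) x1=(-0.4234, -0.4035, -1.6248)
step 2: x0=(-0.1047, 0.6077, -0.0454) x1=(-0.4269, -0.3870, -1.6397)
step 3: x0=(-0.0921, 0.6117, -0.0628) x1=(-0.4303, -0.3706, -1.6547)
step 4: x0=(-0.0794, 0.6158, -0.0802) x1=(-0.4338, -0.3542, -1.6697)
step 5: x0=(-0.0667, 0.6200, -0.0974) x1=(-0.4373, -0.3379, -1.6849)
step 6: x0=(-0.0539, 0.6242, -0.1145) x1=(-0.4408, -0.3216, -1.7001)
step 7: x0=(-0.0411, 0.6285, -0.1314) x1=(-0.4444, -0.3054, -1.7154)
step 8: x0=(-0.0283, 0.6330, -0.1482) x1=(-0.4479, -0.2892, -1.7309)
step 9: x0=(-0.0154, 0.6375, -0.1648) x1=(-0.4515, -0.2731, -1.7464)
step 10: x0=(-0.0025, 0.6420, -0.1813) x1=(-0.4551, -0.2571, -1.7619)
step 11: x0=(0.0104, 0.6467, -0.1977) x1=(-0.4588, -0.2411, -1.7776)
step 12: x0=(0.0234, 0.6514, -0.2139) x1=(-0.4624, -0.2251, -1.7934)
step 13: x0=(0.0365, 0.6563, -0.2299) x1=(-0.4661, -0.2092, -1.8093)
step 14: x0=(0.0495, 0.6612, -0.2458) x1=(-0.4699, -0.1934, -1.8252)
step 15: x0=(0.0627, 0.6661, -0.2616) x1=(-0.4736, -0.1776, -1.8413)
step 16: x0=(0.0758, 0.6712, -0.2773) x1=(-0.4774, -0.1618, -1.8574)
step 17: x0=(0.0891, 0.6763, -0.2928) x1=(-0.4812, -0.1461, -1.8736)
step 18: x0=(0.1023, 0.6815, -0.3081) x1=(-0.4851, -0.1304, -1.8900)
step 19: x0=(0.1157, 0.6868, -0.3233) x1=(-0.4889, -0.1148, -1.9064)
step 20: x0=(0.1291, 0.6922, -0.3384) x1=(-0.4929, -0.0992, -1.9229)
step 21: x0=(0.1425, 0.6976, -0.3533) x1=(-0.4968, -0.0837, -1.9394)
step 22: x0=(0.1560, 0.7031, -0.3681) x1=(-0.5008, -0.0682, -1.9561)
step 23: x0=(0.1696, 0.7087, -0.3827) x1=(-0.5048, -0.0528, -1.9729)
step 24: x0=(0.1832, 0.7143, -0.3972) x1=(-0.5089, -0.0374, -1.9897)
step 25: x0=(0.1969, 0.7200, -0.4115) x1=(-0.5130, -0.0220, -2.0067)
step 26: x0=(0.2106, 0.7257, -0.4258) x1=(-0.5171, -0.0067, -2.0237)
step 27: x0=(0.2244, 0.7316, -0.4398) x1=(-0.5213, 0.0085, -2.0408)
step 28: x0=(0.2383, 0.7374, -0.4538) x1=(-0.5255, 0.0238, -2.0580)
step 29: x0=(0.2522, 0.7434, -0.4676) x1=(-0.5298, 0.0390, -2.0753)
step 30: x0=(0.2662, 0.7494, -0.4812) x1=(-0.5341, 0.0541, -2.0927)
step 31: x0=(0.2803, 0.7555, -0.4948) x1=(-0.5384, 0.0692, -2.1102)
step 32: x0=(0.2944, 0.7616, -0.5082) x1=(-0.5428, 0.0843, -2.1277)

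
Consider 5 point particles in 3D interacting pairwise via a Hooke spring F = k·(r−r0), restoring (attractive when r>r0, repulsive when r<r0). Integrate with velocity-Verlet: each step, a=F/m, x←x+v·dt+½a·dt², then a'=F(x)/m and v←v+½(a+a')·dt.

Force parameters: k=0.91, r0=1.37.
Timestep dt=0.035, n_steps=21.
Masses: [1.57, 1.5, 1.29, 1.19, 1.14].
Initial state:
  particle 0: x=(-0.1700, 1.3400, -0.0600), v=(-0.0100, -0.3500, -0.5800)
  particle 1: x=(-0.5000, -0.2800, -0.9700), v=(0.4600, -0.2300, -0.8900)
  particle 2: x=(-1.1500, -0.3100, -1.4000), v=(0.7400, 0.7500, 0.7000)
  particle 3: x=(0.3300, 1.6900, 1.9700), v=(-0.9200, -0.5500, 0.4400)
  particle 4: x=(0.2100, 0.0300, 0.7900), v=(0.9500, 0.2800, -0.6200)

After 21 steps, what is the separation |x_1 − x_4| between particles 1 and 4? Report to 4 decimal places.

1.6131

step 0: x0=(-0.1700, 1.3400, -0.0600) x1=(-0.5000, -0.2800, -0.9700) x2=(-1.1500, -0.3100, -1.4000) x3=(0.3300, 1.6900, 1.9700) x4=(0.2100, 0.0300, 0.7900)
step 1: x0=(-0.1704, 1.3273, -0.0803) x1=(-0.4834, -0.2874, -1.0001) x2=(-1.1234, -0.2828, -1.3740) x3=(0.2970, 1.6692, 1.9830) x4=(0.2428, 0.0400, 0.7677)
step 2: x0=(-0.1711, 1.3138, -0.1005) x1=(-0.4658, -0.2935, -1.0279) x2=(-1.0956, -0.2538, -1.3450) x3=(0.2625, 1.6455, 1.9910) x4=(0.2748, 0.0505, 0.7441)
step 3: x0=(-0.1718, 1.2996, -0.1206) x1=(-0.4473, -0.2983, -1.0536) x2=(-1.0667, -0.2231, -1.3131) x3=(0.2265, 1.6188, 1.9941) x4=(0.3059, 0.0615, 0.7194)
step 4: x0=(-0.1727, 1.2846, -0.1406) x1=(-0.4277, -0.3019, -1.0771) x2=(-1.0368, -0.1906, -1.2784) x3=(0.1893, 1.5893, 1.9923) x4=(0.3360, 0.0728, 0.6936)
step 5: x0=(-0.1737, 1.2690, -0.1603) x1=(-0.4071, -0.3042, -1.0984) x2=(-1.0061, -0.1565, -1.2410) x3=(0.1508, 1.5571, 1.9855) x4=(0.3653, 0.0845, 0.6668)
step 6: x0=(-0.1748, 1.2527, -0.1799) x1=(-0.3855, -0.3055, -1.1176) x2=(-0.9745, -0.1209, -1.2010) x3=(0.1113, 1.5222, 1.9739) x4=(0.3936, 0.0966, 0.6389)
step 7: x0=(-0.1760, 1.2359, -0.1991) x1=(-0.3630, -0.3057, -1.1346) x2=(-0.9423, -0.0838, -1.1584) x3=(0.0708, 1.4847, 1.9574) x4=(0.4210, 0.1091, 0.6101)
step 8: x0=(-0.1772, 1.2186, -0.2181) x1=(-0.3395, -0.3049, -1.1497) x2=(-0.9096, -0.0452, -1.1134) x3=(0.0295, 1.4449, 1.9362) x4=(0.4476, 0.1218, 0.5804)
step 9: x0=(-0.1785, 1.2009, -0.2367) x1=(-0.3151, -0.3032, -1.1629) x2=(-0.8764, -0.0053, -1.0661) x3=(-0.0125, 1.4027, 1.9104) x4=(0.4732, 0.1348, 0.5500)
step 10: x0=(-0.1798, 1.1827, -0.2550) x1=(-0.2899, -0.3006, -1.1742) x2=(-0.8428, 0.0358, -1.0165) x3=(-0.0551, 1.3583, 1.8800) x4=(0.4979, 0.1481, 0.5188)
step 11: x0=(-0.1811, 1.1643, -0.2729) x1=(-0.2641, -0.2972, -1.1838) x2=(-0.8088, 0.0780, -0.9648) x3=(-0.0981, 1.3120, 1.8452) x4=(0.5218, 0.1616, 0.4870)
step 12: x0=(-0.1824, 1.1456, -0.2904) x1=(-0.2375, -0.2930, -1.1917) x2=(-0.7746, 0.1211, -0.9112) x3=(-0.1415, 1.2637, 1.8062) x4=(0.5449, 0.1754, 0.4546)
step 13: x0=(-0.1836, 1.1268, -0.3074) x1=(-0.2105, -0.2881, -1.1979) x2=(-0.7402, 0.1652, -0.8557) x3=(-0.1851, 1.2136, 1.7631) x4=(0.5673, 0.1893, 0.4218)
step 14: x0=(-0.1849, 1.1078, -0.3241) x1=(-0.1829, -0.2825, -1.2027) x2=(-0.7057, 0.2099, -0.7986) x3=(-0.2289, 1.1619, 1.7161) x4=(0.5889, 0.2033, 0.3885)
step 15: x0=(-0.1860, 1.0888, -0.3402) x1=(-0.1550, -0.2763, -1.2059) x2=(-0.6711, 0.2551, -0.7401) x3=(-0.2726, 1.1088, 1.6654) x4=(0.6098, 0.2175, 0.3549)
step 16: x0=(-0.1870, 1.0698, -0.3560) x1=(-0.1267, -0.2694, -1.2078) x2=(-0.6365, 0.3008, -0.6802) x3=(-0.3161, 1.0543, 1.6112) x4=(0.6301, 0.2318, 0.3211)
step 17: x0=(-0.1880, 1.0510, -0.3713) x1=(-0.0983, -0.2620, -1.2083) x2=(-0.6020, 0.3466, -0.6193) x3=(-0.3595, 0.9987, 1.5538) x4=(0.6498, 0.2461, 0.2870)
step 18: x0=(-0.1888, 1.0323, -0.3861) x1=(-0.0697, -0.2541, -1.2076) x2=(-0.5677, 0.3925, -0.5575) x3=(-0.4026, 0.9420, 1.4933) x4=(0.6690, 0.2605, 0.2529)
step 19: x0=(-0.1894, 1.0140, -0.4006) x1=(-0.0410, -0.2456, -1.2056) x2=(-0.5336, 0.4383, -0.4949) x3=(-0.4453, 0.8844, 1.4300) x4=(0.6878, 0.2750, 0.2187)
step 20: x0=(-0.1898, 0.9959, -0.4148) x1=(-0.0123, -0.2367, -1.2025) x2=(-0.4999, 0.4838, -0.4318) x3=(-0.4874, 0.8260, 1.3641) x4=(0.7062, 0.2895, 0.1845)
step 21: x0=(-0.1901, 0.9783, -0.4287) x1=(0.0164, -0.2273, -1.1983) x2=(-0.4666, 0.5289, -0.3681) x3=(-0.5291, 0.7669, 1.2960) x4=(0.7243, 0.3039, 0.1504)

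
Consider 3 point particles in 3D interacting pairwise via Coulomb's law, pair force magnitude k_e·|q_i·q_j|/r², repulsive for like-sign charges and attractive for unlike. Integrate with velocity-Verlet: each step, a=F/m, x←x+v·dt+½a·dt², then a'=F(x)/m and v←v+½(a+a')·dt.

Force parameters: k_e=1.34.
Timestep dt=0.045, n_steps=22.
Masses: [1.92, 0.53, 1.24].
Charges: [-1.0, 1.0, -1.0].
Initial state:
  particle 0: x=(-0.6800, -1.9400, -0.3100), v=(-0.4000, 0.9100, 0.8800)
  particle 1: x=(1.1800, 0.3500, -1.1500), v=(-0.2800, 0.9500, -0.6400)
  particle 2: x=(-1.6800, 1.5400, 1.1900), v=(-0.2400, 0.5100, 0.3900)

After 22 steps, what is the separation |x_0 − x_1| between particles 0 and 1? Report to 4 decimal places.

3.6671

step 0: x0=(-0.6800, -1.9400, -0.3100) x1=(1.1800, 0.3500, -1.1500) x2=(-1.6800, 1.5400, 1.1900)
step 1: x0=(-0.6979, -1.8990, -0.2704) x1=(1.1671, 0.3926, -1.1786) x2=(-1.6908, 1.5630, 1.2075)
step 2: x0=(-0.7158, -1.8580, -0.2310) x1=(1.1537, 0.4349, -1.2069) x2=(-1.7015, 1.5861, 1.2250)
step 3: x0=(-0.7335, -1.8170, -0.1916) x1=(1.1396, 0.4769, -1.2348) x2=(-1.7121, 1.6092, 1.2425)
step 4: x0=(-0.7511, -1.7760, -0.1522) x1=(1.1251, 0.5186, -1.2623) x2=(-1.7227, 1.6325, 1.2599)
step 5: x0=(-0.7686, -1.7349, -0.1130) x1=(1.1100, 0.5601, -1.2894) x2=(-1.7332, 1.6558, 1.2773)
step 6: x0=(-0.7860, -1.6939, -0.0739) x1=(1.0943, 0.6013, -1.3161) x2=(-1.7436, 1.6793, 1.2947)
step 7: x0=(-0.8033, -1.6528, -0.0348) x1=(1.0782, 0.6422, -1.3425) x2=(-1.7540, 1.7028, 1.3120)
step 8: x0=(-0.8205, -1.6117, 0.0042) x1=(1.0615, 0.6828, -1.3684) x2=(-1.7643, 1.7265, 1.3293)
step 9: x0=(-0.8375, -1.5707, 0.0430) x1=(1.0444, 0.7232, -1.3939) x2=(-1.7746, 1.7503, 1.3466)
step 10: x0=(-0.8545, -1.5296, 0.0818) x1=(1.0268, 0.7634, -1.4190) x2=(-1.7848, 1.7741, 1.3639)
step 11: x0=(-0.8714, -1.4885, 0.1205) x1=(1.0087, 0.8032, -1.4437) x2=(-1.7950, 1.7981, 1.3811)
step 12: x0=(-0.8882, -1.4475, 0.1591) x1=(0.9901, 0.8429, -1.4679) x2=(-1.8051, 1.8222, 1.3982)
step 13: x0=(-0.9049, -1.4064, 0.1976) x1=(0.9711, 0.8823, -1.4918) x2=(-1.8152, 1.8465, 1.4154)
step 14: x0=(-0.9215, -1.3654, 0.2360) x1=(0.9516, 0.9215, -1.5152) x2=(-1.8253, 1.8708, 1.4325)
step 15: x0=(-0.9380, -1.3244, 0.2743) x1=(0.9317, 0.9605, -1.5382) x2=(-1.8353, 1.8953, 1.4496)
step 16: x0=(-0.9544, -1.2834, 0.3125) x1=(0.9114, 0.9993, -1.5607) x2=(-1.8452, 1.9199, 1.4666)
step 17: x0=(-0.9707, -1.2425, 0.3506) x1=(0.8907, 1.0378, -1.5828) x2=(-1.8552, 1.9447, 1.4836)
step 18: x0=(-0.9869, -1.2016, 0.3886) x1=(0.8695, 1.0762, -1.6045) x2=(-1.8651, 1.9695, 1.5006)
step 19: x0=(-1.0031, -1.1607, 0.4265) x1=(0.8480, 1.1143, -1.6257) x2=(-1.8749, 1.9946, 1.5175)
step 20: x0=(-1.0191, -1.1198, 0.4643) x1=(0.8261, 1.1523, -1.6465) x2=(-1.8847, 2.0197, 1.5345)
step 21: x0=(-1.0351, -1.0790, 0.5020) x1=(0.8037, 1.1901, -1.6669) x2=(-1.8945, 2.0450, 1.5514)
step 22: x0=(-1.0510, -1.0383, 0.5396) x1=(0.7811, 1.2276, -1.6868) x2=(-1.9043, 2.0705, 1.5682)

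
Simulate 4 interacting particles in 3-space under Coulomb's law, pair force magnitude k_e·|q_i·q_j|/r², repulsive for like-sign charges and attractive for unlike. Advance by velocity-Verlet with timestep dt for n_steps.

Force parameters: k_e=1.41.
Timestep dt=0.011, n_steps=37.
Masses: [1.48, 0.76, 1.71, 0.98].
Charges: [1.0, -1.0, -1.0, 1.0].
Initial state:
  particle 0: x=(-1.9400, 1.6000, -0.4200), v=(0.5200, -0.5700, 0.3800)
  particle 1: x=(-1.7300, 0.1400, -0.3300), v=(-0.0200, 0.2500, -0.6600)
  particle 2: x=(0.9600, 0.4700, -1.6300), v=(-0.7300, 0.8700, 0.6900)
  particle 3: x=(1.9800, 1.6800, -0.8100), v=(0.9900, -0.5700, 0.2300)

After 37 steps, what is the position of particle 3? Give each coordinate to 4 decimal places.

step 0: x0=(-1.9400, 1.6000, -0.4200) x1=(-1.7300, 0.1400, -0.3300) x2=(0.9600, 0.4700, -1.6300) x3=(1.9800, 1.6800, -0.8100)
step 1: x0=(-1.9343, 1.5937, -0.4158) x1=(-1.7302, 0.1428, -0.3373) x2=(0.9520, 0.4796, -1.6224) x3=(1.9909, 1.6737, -0.8075)
step 2: x0=(-1.9285, 1.5873, -0.4116) x1=(-1.7305, 0.1457, -0.3445) x2=(0.9440, 0.4892, -1.6148) x3=(2.0017, 1.6674, -0.8050)
step 3: x0=(-1.9228, 1.5809, -0.4075) x1=(-1.7308, 0.1487, -0.3518) x2=(0.9360, 0.4988, -1.6072) x3=(2.0125, 1.6610, -0.8025)
step 4: x0=(-1.9170, 1.5745, -0.4033) x1=(-1.7311, 0.1518, -0.3590) x2=(0.9280, 0.5085, -1.5995) x3=(2.0233, 1.6546, -0.8001)
step 5: x0=(-1.9113, 1.5679, -0.3991) x1=(-1.7314, 0.1551, -0.3662) x2=(0.9201, 0.5182, -1.5919) x3=(2.0341, 1.6481, -0.7977)
step 6: x0=(-1.9055, 1.5613, -0.3949) x1=(-1.7318, 0.1584, -0.3735) x2=(0.9122, 0.5279, -1.5842) x3=(2.0448, 1.6417, -0.7953)
step 7: x0=(-1.8997, 1.5547, -0.3908) x1=(-1.7321, 0.1619, -0.3807) x2=(0.9043, 0.5376, -1.5766) x3=(2.0555, 1.6351, -0.7929)
step 8: x0=(-1.8939, 1.5480, -0.3866) x1=(-1.7325, 0.1655, -0.3879) x2=(0.8964, 0.5474, -1.5689) x3=(2.0661, 1.6286, -0.7906)
step 9: x0=(-1.8881, 1.5412, -0.3824) x1=(-1.7330, 0.1691, -0.3951) x2=(0.8886, 0.5571, -1.5612) x3=(2.0767, 1.6220, -0.7882)
step 10: x0=(-1.8823, 1.5344, -0.3783) x1=(-1.7334, 0.1729, -0.4023) x2=(0.8808, 0.5669, -1.5535) x3=(2.0873, 1.6153, -0.7859)
step 11: x0=(-1.8765, 1.5275, -0.3741) x1=(-1.7339, 0.1769, -0.4095) x2=(0.8730, 0.5768, -1.5457) x3=(2.0978, 1.6086, -0.7837)
step 12: x0=(-1.8707, 1.5205, -0.3700) x1=(-1.7344, 0.1809, -0.4167) x2=(0.8652, 0.5866, -1.5380) x3=(2.1083, 1.6019, -0.7814)
step 13: x0=(-1.8648, 1.5135, -0.3658) x1=(-1.7349, 0.1851, -0.4238) x2=(0.8574, 0.5965, -1.5302) x3=(2.1188, 1.5952, -0.7792)
step 14: x0=(-1.8590, 1.5064, -0.3617) x1=(-1.7355, 0.1894, -0.4310) x2=(0.8497, 0.6064, -1.5225) x3=(2.1292, 1.5884, -0.7770)
step 15: x0=(-1.8531, 1.4992, -0.3575) x1=(-1.7361, 0.1938, -0.4381) x2=(0.8420, 0.6163, -1.5147) x3=(2.1396, 1.5816, -0.7748)
step 16: x0=(-1.8473, 1.4919, -0.3534) x1=(-1.7367, 0.1984, -0.4452) x2=(0.8343, 0.6263, -1.5069) x3=(2.1500, 1.5747, -0.7727)
step 17: x0=(-1.8414, 1.4846, -0.3493) x1=(-1.7373, 0.2031, -0.4523) x2=(0.8267, 0.6362, -1.4991) x3=(2.1603, 1.5679, -0.7705)
step 18: x0=(-1.8355, 1.4772, -0.3452) x1=(-1.7380, 0.2079, -0.4594) x2=(0.8191, 0.6462, -1.4913) x3=(2.1705, 1.5610, -0.7684)
step 19: x0=(-1.8296, 1.4698, -0.3411) x1=(-1.7387, 0.2128, -0.4664) x2=(0.8115, 0.6562, -1.4835) x3=(2.1808, 1.5540, -0.7664)
step 20: x0=(-1.8237, 1.4622, -0.3370) x1=(-1.7394, 0.2179, -0.4735) x2=(0.8039, 0.6662, -1.4756) x3=(2.1909, 1.5470, -0.7643)
step 21: x0=(-1.8178, 1.4546, -0.3329) x1=(-1.7401, 0.2232, -0.4805) x2=(0.7963, 0.6763, -1.4678) x3=(2.2011, 1.5400, -0.7622)
step 22: x0=(-1.8119, 1.4469, -0.3289) x1=(-1.7408, 0.2285, -0.4874) x2=(0.7888, 0.6863, -1.4599) x3=(2.2112, 1.5330, -0.7602)
step 23: x0=(-1.8059, 1.4392, -0.3248) x1=(-1.7416, 0.2341, -0.4944) x2=(0.7813, 0.6964, -1.4521) x3=(2.2213, 1.5259, -0.7582)
step 24: x0=(-1.8000, 1.4313, -0.3208) x1=(-1.7424, 0.2397, -0.5013) x2=(0.7739, 0.7065, -1.4442) x3=(2.2313, 1.5189, -0.7563)
step 25: x0=(-1.7940, 1.4234, -0.3168) x1=(-1.7432, 0.2456, -0.5082) x2=(0.7664, 0.7167, -1.4363) x3=(2.2413, 1.5117, -0.7543)
step 26: x0=(-1.7881, 1.4154, -0.3128) x1=(-1.7441, 0.2515, -0.5150) x2=(0.7590, 0.7268, -1.4284) x3=(2.2512, 1.5046, -0.7524)
step 27: x0=(-1.7821, 1.4073, -0.3088) x1=(-1.7449, 0.2577, -0.5218) x2=(0.7516, 0.7370, -1.4205) x3=(2.2611, 1.4974, -0.7505)
step 28: x0=(-1.7761, 1.3991, -0.3049) x1=(-1.7458, 0.2640, -0.5286) x2=(0.7443, 0.7472, -1.4125) x3=(2.2710, 1.4902, -0.7486)
step 29: x0=(-1.7702, 1.3908, -0.3009) x1=(-1.7467, 0.2704, -0.5353) x2=(0.7369, 0.7573, -1.4046) x3=(2.2808, 1.4830, -0.7467)
step 30: x0=(-1.7642, 1.3825, -0.2970) x1=(-1.7477, 0.2771, -0.5420) x2=(0.7296, 0.7676, -1.3966) x3=(2.2905, 1.4758, -0.7448)
step 31: x0=(-1.7582, 1.3740, -0.2931) x1=(-1.7486, 0.2838, -0.5486) x2=(0.7223, 0.7778, -1.3887) x3=(2.3003, 1.4685, -0.7430)
step 32: x0=(-1.7522, 1.3655, -0.2893) x1=(-1.7496, 0.2908, -0.5552) x2=(0.7151, 0.7880, -1.3807) x3=(2.3099, 1.4613, -0.7412)
step 33: x0=(-1.7461, 1.3568, -0.2854) x1=(-1.7506, 0.2979, -0.5617) x2=(0.7079, 0.7983, -1.3727) x3=(2.3196, 1.4539, -0.7394)
step 34: x0=(-1.7401, 1.3481, -0.2816) x1=(-1.7516, 0.3053, -0.5682) x2=(0.7007, 0.8086, -1.3647) x3=(2.3292, 1.4466, -0.7376)
step 35: x0=(-1.7341, 1.3392, -0.2779) x1=(-1.7526, 0.3128, -0.5746) x2=(0.6935, 0.8189, -1.3567) x3=(2.3387, 1.4393, -0.7358)
step 36: x0=(-1.7281, 1.3303, -0.2741) x1=(-1.7536, 0.3204, -0.5810) x2=(0.6863, 0.8292, -1.3487) x3=(2.3482, 1.4319, -0.7341)
step 37: x0=(-1.7220, 1.3213, -0.2704) x1=(-1.7547, 0.3283, -0.5873) x2=(0.6792, 0.8395, -1.3407) x3=(2.3577, 1.4245, -0.7324)

(2.3577, 1.4245, -0.7324)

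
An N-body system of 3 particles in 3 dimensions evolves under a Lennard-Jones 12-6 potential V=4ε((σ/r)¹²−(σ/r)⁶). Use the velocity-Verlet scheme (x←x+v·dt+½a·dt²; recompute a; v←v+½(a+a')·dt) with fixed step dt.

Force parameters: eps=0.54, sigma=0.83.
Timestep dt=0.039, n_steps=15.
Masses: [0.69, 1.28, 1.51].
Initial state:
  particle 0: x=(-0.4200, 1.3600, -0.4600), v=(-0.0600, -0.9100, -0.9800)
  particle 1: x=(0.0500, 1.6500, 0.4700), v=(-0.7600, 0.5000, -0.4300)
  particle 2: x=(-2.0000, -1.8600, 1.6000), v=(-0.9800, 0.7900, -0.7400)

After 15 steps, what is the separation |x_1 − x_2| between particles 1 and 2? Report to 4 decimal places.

step 0: x0=(-0.4200, 1.3600, -0.4600) x1=(0.0500, 1.6500, 0.4700) x2=(-2.0000, -1.8600, 1.6000)
step 1: x0=(-0.4216, 1.3249, -0.4968) x1=(0.0200, 1.6693, 0.4525) x2=(-2.0382, -1.8292, 1.5711)
step 2: x0=(-0.4221, 1.2908, -0.5311) x1=(-0.0107, 1.6880, 0.4336) x2=(-2.0764, -1.7984, 1.5423)
step 3: x0=(-0.4215, 1.2577, -0.5630) x1=(-0.0419, 1.7063, 0.4134) x2=(-2.1147, -1.7676, 1.5134)
step 4: x0=(-0.4200, 1.2256, -0.5925) x1=(-0.0736, 1.7239, 0.3920) x2=(-2.1529, -1.7368, 1.4846)
step 5: x0=(-0.4178, 1.1945, -0.6201) x1=(-0.1057, 1.7410, 0.3694) x2=(-2.1911, -1.7059, 1.4557)
step 6: x0=(-0.4150, 1.1646, -0.6456) x1=(-0.1381, 1.7576, 0.3458) x2=(-2.2293, -1.6751, 1.4268)
step 7: x0=(-0.4117, 1.1357, -0.6694) x1=(-0.1708, 1.7735, 0.3213) x2=(-2.2675, -1.6443, 1.3980)
step 8: x0=(-0.4080, 1.1078, -0.6915) x1=(-0.2037, 1.7889, 0.2958) x2=(-2.3058, -1.6135, 1.3691)
step 9: x0=(-0.4040, 1.0811, -0.7121) x1=(-0.2367, 1.8037, 0.2696) x2=(-2.3440, -1.5827, 1.3403)
step 10: x0=(-0.3997, 1.0553, -0.7313) x1=(-0.2700, 1.8179, 0.2425) x2=(-2.3822, -1.5519, 1.3114)
step 11: x0=(-0.3953, 1.0306, -0.7492) x1=(-0.3032, 1.8316, 0.2148) x2=(-2.4204, -1.5211, 1.2825)
step 12: x0=(-0.3907, 1.0069, -0.7658) x1=(-0.3366, 1.8447, 0.1864) x2=(-2.4586, -1.4903, 1.2537)
step 13: x0=(-0.3861, 0.9842, -0.7813) x1=(-0.3700, 1.8574, 0.1574) x2=(-2.4968, -1.4594, 1.2248)
step 14: x0=(-0.3815, 0.9624, -0.7959) x1=(-0.4034, 1.8695, 0.1279) x2=(-2.5351, -1.4286, 1.1959)
step 15: x0=(-0.3769, 0.9415, -0.8094) x1=(-0.4368, 1.8811, 0.0978) x2=(-2.5733, -1.3978, 1.1671)

4.0570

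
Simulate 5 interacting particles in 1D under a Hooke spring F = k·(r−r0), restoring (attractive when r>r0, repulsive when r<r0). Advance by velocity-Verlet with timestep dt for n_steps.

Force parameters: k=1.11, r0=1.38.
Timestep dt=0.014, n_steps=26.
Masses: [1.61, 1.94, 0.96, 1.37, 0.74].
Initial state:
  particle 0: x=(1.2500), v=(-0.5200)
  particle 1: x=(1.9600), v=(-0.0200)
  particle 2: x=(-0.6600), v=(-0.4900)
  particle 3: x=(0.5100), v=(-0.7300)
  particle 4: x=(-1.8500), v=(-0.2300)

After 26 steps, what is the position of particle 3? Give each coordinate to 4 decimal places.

(0.1889)

step 0: x0=(1.2500) x1=(1.9600) x2=(-0.6600) x3=(0.5100) x4=(-1.8500)
step 1: x0=(1.2426) x1=(1.9595) x2=(-0.6667) x3=(0.4997) x4=(-1.8525)
step 2: x0=(1.2348) x1=(1.9587) x2=(-0.6729) x3=(0.4891) x4=(-1.8535)
step 3: x0=(1.2268) x1=(1.9576) x2=(-0.6788) x3=(0.4784) x4=(-1.8531)
step 4: x0=(1.2184) x1=(1.9561) x2=(-0.6843) x3=(0.4675) x4=(-1.8513)
step 5: x0=(1.2098) x1=(1.9542) x2=(-0.6893) x3=(0.4563) x4=(-1.8481)
step 6: x0=(1.2008) x1=(1.9520) x2=(-0.6940) x3=(0.4450) x4=(-1.8434)
step 7: x0=(1.1916) x1=(1.9495) x2=(-0.6982) x3=(0.4335) x4=(-1.8373)
step 8: x0=(1.1821) x1=(1.9465) x2=(-0.7021) x3=(0.4218) x4=(-1.8299)
step 9: x0=(1.1722) x1=(1.9433) x2=(-0.7056) x3=(0.4099) x4=(-1.8211)
step 10: x0=(1.1621) x1=(1.9396) x2=(-0.7086) x3=(0.3979) x4=(-1.8109)
step 11: x0=(1.1517) x1=(1.9356) x2=(-0.7113) x3=(0.3857) x4=(-1.7994)
step 12: x0=(1.1411) x1=(1.9313) x2=(-0.7135) x3=(0.3734) x4=(-1.7866)
step 13: x0=(1.1301) x1=(1.9265) x2=(-0.7154) x3=(0.3609) x4=(-1.7725)
step 14: x0=(1.1189) x1=(1.9215) x2=(-0.7169) x3=(0.3482) x4=(-1.7572)
step 15: x0=(1.1075) x1=(1.9160) x2=(-0.7180) x3=(0.3355) x4=(-1.7407)
step 16: x0=(1.0958) x1=(1.9103) x2=(-0.7186) x3=(0.3226) x4=(-1.7229)
step 17: x0=(1.0838) x1=(1.9041) x2=(-0.7189) x3=(0.3096) x4=(-1.7040)
step 18: x0=(1.0716) x1=(1.8976) x2=(-0.7188) x3=(0.2965) x4=(-1.6839)
step 19: x0=(1.0592) x1=(1.8908) x2=(-0.7184) x3=(0.2833) x4=(-1.6627)
step 20: x0=(1.0465) x1=(1.8836) x2=(-0.7175) x3=(0.2700) x4=(-1.6405)
step 21: x0=(1.0336) x1=(1.8761) x2=(-0.7162) x3=(0.2566) x4=(-1.6172)
step 22: x0=(1.0206) x1=(1.8682) x2=(-0.7146) x3=(0.2432) x4=(-1.5929)
step 23: x0=(1.0073) x1=(1.8600) x2=(-0.7126) x3=(0.2297) x4=(-1.5676)
step 24: x0=(0.9938) x1=(1.8515) x2=(-0.7103) x3=(0.2161) x4=(-1.5415)
step 25: x0=(0.9801) x1=(1.8427) x2=(-0.7076) x3=(0.2025) x4=(-1.5144)
step 26: x0=(0.9662) x1=(1.8335) x2=(-0.7045) x3=(0.1889) x4=(-1.4865)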